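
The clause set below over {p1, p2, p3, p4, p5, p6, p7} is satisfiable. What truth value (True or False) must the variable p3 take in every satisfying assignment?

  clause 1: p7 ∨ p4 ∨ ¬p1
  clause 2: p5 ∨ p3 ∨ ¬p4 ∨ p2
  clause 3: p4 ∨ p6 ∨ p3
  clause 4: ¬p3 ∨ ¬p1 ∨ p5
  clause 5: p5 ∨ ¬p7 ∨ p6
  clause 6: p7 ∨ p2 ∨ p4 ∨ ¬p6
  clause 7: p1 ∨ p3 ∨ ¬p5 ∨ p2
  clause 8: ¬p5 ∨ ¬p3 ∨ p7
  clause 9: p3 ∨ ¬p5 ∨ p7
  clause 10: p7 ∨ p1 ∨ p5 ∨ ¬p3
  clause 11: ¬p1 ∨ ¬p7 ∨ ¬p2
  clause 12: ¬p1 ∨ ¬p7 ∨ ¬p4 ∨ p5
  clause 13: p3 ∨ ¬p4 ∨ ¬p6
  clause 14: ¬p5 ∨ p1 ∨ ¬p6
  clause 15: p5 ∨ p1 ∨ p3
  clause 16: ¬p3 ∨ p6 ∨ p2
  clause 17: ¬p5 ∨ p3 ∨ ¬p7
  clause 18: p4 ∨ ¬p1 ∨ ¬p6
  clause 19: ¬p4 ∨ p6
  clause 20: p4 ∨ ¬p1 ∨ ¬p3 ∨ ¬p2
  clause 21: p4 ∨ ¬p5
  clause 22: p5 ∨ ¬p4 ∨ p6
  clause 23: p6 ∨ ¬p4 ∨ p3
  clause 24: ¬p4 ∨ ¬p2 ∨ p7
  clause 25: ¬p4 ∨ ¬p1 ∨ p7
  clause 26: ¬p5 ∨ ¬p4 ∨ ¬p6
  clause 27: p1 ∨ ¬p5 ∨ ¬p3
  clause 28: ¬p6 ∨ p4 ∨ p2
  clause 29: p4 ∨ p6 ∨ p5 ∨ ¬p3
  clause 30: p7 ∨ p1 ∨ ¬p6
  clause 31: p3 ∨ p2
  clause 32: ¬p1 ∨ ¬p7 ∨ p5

True

Suppose p3 = False.
(p2) alone gives p2 = True.
Branch on p4: set p4 = True.
(¬p6) alone gives p6 = False.
But (p6) is also a unit clause — contradiction.
That branch fails; take p4 = False instead.
(p6) alone gives p6 = True.
(¬p1) alone gives p1 = False.
(¬p5) alone gives p5 = False.
But (p5) is also a unit clause — contradiction.
Both values of p4 lead to a conflict.
So every satisfying assignment has p3 = True.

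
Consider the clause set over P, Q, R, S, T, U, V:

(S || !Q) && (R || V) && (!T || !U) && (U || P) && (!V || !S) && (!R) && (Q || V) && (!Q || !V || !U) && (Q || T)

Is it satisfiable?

Yes

The clause (!R) is unit, so R = false.
The clause (V) is unit, so V = true.
The clause (!S) is unit, so S = false.
The clause (!Q) is unit, so Q = false.
The clause (T) is unit, so T = true.
The clause (!U) is unit, so U = false.
The clause (P) is unit, so P = true.
All clauses are satisfied.
A satisfying assignment: P: true; Q: false; R: false; S: false; T: true; U: false; V: true.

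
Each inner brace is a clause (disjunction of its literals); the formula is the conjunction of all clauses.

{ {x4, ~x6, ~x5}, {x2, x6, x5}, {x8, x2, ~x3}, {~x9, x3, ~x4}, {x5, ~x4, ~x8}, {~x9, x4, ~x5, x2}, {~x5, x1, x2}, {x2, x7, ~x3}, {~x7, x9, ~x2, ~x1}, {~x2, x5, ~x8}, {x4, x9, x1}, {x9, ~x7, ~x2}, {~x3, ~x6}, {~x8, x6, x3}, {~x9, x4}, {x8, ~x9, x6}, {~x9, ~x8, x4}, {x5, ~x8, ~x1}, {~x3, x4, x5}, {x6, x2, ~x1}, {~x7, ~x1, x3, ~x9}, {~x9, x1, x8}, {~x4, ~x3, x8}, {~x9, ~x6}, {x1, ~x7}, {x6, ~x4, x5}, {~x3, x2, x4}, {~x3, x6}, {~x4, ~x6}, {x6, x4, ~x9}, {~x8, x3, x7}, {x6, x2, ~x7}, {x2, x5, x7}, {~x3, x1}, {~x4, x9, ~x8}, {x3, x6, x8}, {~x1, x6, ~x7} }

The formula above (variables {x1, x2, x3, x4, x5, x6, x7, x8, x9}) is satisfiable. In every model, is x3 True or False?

Suppose x3 = 1.
From the singleton clause (~x6), x6 = 0.
That conflicts with the unit clause (x6).
So every satisfying assignment has x3 = False.

False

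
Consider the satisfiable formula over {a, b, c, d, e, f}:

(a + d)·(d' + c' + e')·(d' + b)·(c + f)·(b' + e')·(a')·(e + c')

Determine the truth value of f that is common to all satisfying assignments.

True

Suppose f = 0.
The clause (c) is unit, so c = 1.
The clause (a') is unit, so a = 0.
The clause (d) is unit, so d = 1.
The clause (e') is unit, so e = 0.
That conflicts with the unit clause (e).
So every satisfying assignment has f = True.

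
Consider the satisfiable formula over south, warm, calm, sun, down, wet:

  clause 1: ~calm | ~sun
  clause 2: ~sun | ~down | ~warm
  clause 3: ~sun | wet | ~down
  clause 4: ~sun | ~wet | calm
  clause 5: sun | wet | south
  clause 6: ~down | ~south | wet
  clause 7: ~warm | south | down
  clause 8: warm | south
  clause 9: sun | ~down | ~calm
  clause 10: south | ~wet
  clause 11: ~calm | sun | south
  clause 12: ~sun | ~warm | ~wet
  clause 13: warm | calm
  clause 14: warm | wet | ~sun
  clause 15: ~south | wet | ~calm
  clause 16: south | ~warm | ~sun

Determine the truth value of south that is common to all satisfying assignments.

True

Suppose south = 0.
Unit clause (warm) forces warm = 1.
Unit clause (down) forces down = 1.
Unit clause (~sun) forces sun = 0.
Unit clause (wet) forces wet = 1.
Now (~wet) is unsatisfied and unit — conflict.
So every satisfying assignment has south = True.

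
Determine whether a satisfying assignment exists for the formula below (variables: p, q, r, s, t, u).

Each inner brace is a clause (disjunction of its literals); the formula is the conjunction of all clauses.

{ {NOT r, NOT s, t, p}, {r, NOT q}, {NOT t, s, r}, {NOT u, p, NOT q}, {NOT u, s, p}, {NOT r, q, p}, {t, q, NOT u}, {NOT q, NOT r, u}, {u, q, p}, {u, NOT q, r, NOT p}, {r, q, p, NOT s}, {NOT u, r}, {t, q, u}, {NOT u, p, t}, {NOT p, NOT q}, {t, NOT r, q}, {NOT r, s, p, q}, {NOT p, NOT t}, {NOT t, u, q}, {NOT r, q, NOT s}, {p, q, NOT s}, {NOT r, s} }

Branch on r: set r = true.
Unit clause (s) forces s = true.
Unit clause (q) forces q = true.
Unit clause (u) forces u = true.
Unit clause (p) forces p = true.
That conflicts with the unit clause (NOT p).
So r must be the other value — set r = false.
Unit clause (NOT q) forces q = false.
Unit clause (NOT u) forces u = false.
Unit clause (p) forces p = true.
Unit clause (t) forces t = true.
That conflicts with the unit clause (NOT t).
Both values of r lead to a conflict.
No assignment satisfies every clause.

No, unsatisfiable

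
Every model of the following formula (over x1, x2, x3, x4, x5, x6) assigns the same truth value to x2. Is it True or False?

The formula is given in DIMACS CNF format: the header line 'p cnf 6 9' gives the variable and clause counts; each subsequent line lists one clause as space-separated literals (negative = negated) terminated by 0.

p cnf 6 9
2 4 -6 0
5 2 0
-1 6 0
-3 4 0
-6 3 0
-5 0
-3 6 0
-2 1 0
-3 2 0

True

Suppose x2 = False.
The clause (x5) is unit, so x5 = True.
But (¬x5) is also a unit clause — contradiction.
So every satisfying assignment has x2 = True.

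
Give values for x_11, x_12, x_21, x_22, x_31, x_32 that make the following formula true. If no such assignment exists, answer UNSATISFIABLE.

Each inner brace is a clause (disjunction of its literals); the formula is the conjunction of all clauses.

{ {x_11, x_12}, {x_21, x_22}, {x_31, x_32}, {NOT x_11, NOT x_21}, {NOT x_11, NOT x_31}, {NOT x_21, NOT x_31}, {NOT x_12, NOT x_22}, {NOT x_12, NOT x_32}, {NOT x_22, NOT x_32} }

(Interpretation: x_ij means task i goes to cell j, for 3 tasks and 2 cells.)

Case x_11 = true:
From the singleton clause (NOT x_21), x_21 = false.
From the singleton clause (x_22), x_22 = true.
From the singleton clause (NOT x_31), x_31 = false.
From the singleton clause (x_32), x_32 = true.
But (NOT x_32) is also a unit clause — contradiction.
Backtrack on x_11: now try x_11 = false.
From the singleton clause (x_12), x_12 = true.
From the singleton clause (NOT x_22), x_22 = false.
From the singleton clause (x_21), x_21 = true.
From the singleton clause (NOT x_31), x_31 = false.
From the singleton clause (x_32), x_32 = true.
But (NOT x_32) is also a unit clause — contradiction.
Neither x_11 = true nor x_11 = false works.

UNSATISFIABLE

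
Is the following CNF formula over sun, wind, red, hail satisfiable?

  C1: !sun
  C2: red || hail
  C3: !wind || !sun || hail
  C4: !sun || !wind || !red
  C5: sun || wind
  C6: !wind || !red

Yes

(!sun) alone gives sun = false.
(wind) alone gives wind = true.
(!red) alone gives red = false.
(hail) alone gives hail = true.
Every clause now holds.
A satisfying assignment: sun: false, wind: true, red: false, hail: true.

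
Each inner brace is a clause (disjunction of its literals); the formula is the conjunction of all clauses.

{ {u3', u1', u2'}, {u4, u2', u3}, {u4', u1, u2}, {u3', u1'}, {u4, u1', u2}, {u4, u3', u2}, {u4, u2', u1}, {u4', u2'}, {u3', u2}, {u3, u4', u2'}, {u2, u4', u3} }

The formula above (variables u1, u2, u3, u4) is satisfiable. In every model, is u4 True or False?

Suppose u4 = 1.
Unit clause (u2') forces u2 = 0.
Unit clause (u1) forces u1 = 1.
Unit clause (u3') forces u3 = 0.
Now (u3) is unsatisfied and unit — conflict.
So every satisfying assignment has u4 = False.

False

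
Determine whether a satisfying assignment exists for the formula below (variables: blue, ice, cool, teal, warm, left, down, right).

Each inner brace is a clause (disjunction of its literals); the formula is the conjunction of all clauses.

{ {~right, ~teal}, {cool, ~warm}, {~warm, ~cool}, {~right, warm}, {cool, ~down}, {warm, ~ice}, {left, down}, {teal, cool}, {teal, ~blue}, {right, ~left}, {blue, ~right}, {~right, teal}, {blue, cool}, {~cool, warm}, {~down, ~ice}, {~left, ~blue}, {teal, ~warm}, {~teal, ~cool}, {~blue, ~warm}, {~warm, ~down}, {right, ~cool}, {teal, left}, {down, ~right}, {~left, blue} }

No

Suppose right = 0.
(~left) alone gives left = 0.
(down) alone gives down = 1.
(cool) alone gives cool = 1.
That conflicts with the unit clause (~cool).
That branch fails; take right = 1 instead.
(~teal) alone gives teal = 0.
That conflicts with the unit clause (teal).
Neither right = 1 nor right = 0 works.
No assignment satisfies every clause.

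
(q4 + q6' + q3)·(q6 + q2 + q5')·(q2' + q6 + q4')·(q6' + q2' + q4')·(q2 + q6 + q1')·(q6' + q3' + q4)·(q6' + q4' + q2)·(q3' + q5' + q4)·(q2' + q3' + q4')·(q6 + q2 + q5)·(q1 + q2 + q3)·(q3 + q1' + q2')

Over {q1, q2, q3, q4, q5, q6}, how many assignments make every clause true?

There are 2^6 = 64 truth assignments over (q1, q2, q3, q4, q5, q6).
Split on q1. With q1 = 1, the clauses containing q1 are satisfied and q1' drops from the rest; 1 of the 2^5 = 32 assignments to the other variables satisfy what remains.
With q1 = 0, by the same count on the reduced clause set, 3 assignments work.
Total: 1 + 3 = 4.

4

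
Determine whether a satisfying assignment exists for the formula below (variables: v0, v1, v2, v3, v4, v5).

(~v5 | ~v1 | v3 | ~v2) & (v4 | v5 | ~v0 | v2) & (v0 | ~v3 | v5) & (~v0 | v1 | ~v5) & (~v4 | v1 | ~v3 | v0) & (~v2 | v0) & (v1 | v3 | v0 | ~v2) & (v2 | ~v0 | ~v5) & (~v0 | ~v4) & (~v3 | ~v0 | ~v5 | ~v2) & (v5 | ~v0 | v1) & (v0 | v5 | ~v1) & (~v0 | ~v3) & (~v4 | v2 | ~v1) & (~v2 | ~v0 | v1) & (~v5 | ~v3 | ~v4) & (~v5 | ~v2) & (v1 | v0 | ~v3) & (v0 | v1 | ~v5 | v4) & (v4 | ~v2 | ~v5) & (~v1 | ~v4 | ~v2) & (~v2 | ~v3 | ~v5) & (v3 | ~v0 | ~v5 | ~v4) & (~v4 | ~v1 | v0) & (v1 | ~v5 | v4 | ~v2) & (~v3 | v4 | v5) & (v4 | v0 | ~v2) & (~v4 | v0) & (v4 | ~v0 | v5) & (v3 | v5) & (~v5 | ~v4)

Yes

Try v2 = 0.
Try v0 = 0.
The clause (~v4) is unit, so v4 = 0.
Try v3 = 0.
The clause (v5) is unit, so v5 = 1.
The clause (v1) is unit, so v1 = 1.
Every clause now holds.
A satisfying assignment: v0: 0,  v1: 1,  v2: 0,  v3: 0,  v4: 0,  v5: 1.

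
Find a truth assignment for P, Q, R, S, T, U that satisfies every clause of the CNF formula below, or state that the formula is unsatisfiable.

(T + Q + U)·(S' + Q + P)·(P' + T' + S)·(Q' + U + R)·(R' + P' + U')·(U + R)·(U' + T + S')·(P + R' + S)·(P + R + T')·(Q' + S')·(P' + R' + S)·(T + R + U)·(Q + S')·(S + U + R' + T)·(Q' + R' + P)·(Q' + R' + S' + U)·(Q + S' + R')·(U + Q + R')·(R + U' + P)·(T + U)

P: 1; Q: 1; R: 0; S: 0; T: 0; U: 1

Try U = 1.
Try R = 0.
(P) alone gives P = 1.
Try T = 0.
(S') alone gives S = 0.
No clause remains; Q is free.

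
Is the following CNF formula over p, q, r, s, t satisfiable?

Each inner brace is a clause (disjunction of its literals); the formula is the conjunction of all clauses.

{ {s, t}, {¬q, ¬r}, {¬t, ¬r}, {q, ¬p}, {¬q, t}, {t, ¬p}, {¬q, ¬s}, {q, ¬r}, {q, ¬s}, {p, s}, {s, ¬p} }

No, unsatisfiable

Branch on s: set s = True.
The clause (¬q) is unit, so q = False.
But (q) is also a unit clause — contradiction.
Backtrack on s: now try s = False.
The clause (t) is unit, so t = True.
The clause (¬r) is unit, so r = False.
The clause (p) is unit, so p = True.
But (¬p) is also a unit clause — contradiction.
Either choice for s ends in contradiction.
No assignment satisfies every clause.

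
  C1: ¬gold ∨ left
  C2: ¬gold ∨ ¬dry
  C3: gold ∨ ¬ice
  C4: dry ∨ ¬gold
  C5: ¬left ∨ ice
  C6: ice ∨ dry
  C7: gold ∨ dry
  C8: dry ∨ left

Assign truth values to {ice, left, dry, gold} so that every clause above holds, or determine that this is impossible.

Branch on gold: set gold = False.
From the singleton clause (¬ice), ice = False.
From the singleton clause (¬left), left = False.
From the singleton clause (dry), dry = True.
Every clause now holds.

ice=False, left=False, dry=True, gold=False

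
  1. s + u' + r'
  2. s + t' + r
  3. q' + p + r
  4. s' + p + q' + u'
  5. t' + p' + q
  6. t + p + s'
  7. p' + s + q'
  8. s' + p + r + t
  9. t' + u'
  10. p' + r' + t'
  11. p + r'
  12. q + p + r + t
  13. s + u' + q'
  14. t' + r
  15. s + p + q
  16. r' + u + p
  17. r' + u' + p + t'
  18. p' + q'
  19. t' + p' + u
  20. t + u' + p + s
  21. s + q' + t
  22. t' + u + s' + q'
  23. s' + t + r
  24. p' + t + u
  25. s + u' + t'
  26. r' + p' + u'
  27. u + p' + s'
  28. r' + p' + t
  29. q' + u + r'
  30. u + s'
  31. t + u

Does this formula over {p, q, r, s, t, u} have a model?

Yes

Suppose t = 0.
(u) alone gives u = 1.
Suppose s = 0.
(r') alone gives r = 0.
(q') alone gives q = 0.
(p) alone gives p = 1.
All clauses are satisfied.
A satisfying assignment: p=1; q=0; r=0; s=0; t=0; u=1.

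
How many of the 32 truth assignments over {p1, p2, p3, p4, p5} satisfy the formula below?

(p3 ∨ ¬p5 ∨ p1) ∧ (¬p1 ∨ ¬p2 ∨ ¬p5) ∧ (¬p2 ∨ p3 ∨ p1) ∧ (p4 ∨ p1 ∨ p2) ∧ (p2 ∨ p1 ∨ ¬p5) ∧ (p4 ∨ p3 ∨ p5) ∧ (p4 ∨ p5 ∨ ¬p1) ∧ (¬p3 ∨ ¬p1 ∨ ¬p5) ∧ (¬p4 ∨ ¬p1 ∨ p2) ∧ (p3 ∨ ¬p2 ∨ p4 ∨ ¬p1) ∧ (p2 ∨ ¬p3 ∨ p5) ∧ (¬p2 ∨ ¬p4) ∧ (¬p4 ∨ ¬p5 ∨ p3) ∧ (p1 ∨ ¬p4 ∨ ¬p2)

4

There are 2^5 = 32 truth assignments over (p1, p2, p3, p4, p5).
Split on p2. With p2 = True, the clauses containing p2 are satisfied and ¬p2 drops from the rest; 2 of the 2^4 = 16 assignments to the other variables satisfy what remains.
With p2 = False, by the same count on the reduced clause set, 2 assignments work.
(One model: p1=F, p2=F, p3=F, p4=T, p5=F.)
Total: 2 + 2 = 4.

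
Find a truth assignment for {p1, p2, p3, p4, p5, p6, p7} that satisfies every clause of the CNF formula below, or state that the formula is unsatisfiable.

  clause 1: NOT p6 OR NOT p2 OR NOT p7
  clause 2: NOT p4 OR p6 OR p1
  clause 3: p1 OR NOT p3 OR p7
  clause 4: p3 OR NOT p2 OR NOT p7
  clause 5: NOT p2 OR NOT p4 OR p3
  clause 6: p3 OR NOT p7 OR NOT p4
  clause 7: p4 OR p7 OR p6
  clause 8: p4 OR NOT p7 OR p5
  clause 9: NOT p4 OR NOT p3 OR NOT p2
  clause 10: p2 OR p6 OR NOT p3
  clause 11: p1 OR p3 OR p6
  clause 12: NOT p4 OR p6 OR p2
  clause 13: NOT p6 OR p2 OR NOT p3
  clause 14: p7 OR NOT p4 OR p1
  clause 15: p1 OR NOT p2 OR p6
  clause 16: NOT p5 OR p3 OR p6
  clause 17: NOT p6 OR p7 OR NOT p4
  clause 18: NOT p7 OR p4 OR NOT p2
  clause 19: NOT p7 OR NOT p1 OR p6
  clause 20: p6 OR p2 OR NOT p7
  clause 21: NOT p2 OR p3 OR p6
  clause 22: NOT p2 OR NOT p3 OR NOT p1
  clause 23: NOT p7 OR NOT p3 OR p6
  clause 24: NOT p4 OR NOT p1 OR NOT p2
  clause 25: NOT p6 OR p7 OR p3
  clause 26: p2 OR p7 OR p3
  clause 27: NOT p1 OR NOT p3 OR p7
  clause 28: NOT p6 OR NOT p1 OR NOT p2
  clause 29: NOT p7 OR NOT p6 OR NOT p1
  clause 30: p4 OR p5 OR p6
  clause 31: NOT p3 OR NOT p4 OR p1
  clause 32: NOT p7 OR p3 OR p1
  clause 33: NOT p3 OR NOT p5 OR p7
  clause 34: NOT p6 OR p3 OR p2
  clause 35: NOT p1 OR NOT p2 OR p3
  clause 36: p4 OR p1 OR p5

UNSATISFIABLE

Branch on p6: set p6 = false.
Branch on p4: set p4 = false.
The clause (p7) is unit, so p7 = true.
The clause (p5) is unit, so p5 = true.
The clause (p3) is unit, so p3 = true.
That conflicts with the unit clause (NOT p3).
Undo p4 and try p4 = true.
The clause (p1) is unit, so p1 = true.
The clause (p2) is unit, so p2 = true.
That conflicts with the unit clause (NOT p2).
Both values of p4 lead to a conflict.
Undo p6 and try p6 = true.
Branch on p2: set p2 = false.
The clause (NOT p3) is unit, so p3 = false.
That conflicts with the unit clause (p3).
Undo p2 and try p2 = true.
The clause (NOT p7) is unit, so p7 = false.
The clause (NOT p4) is unit, so p4 = false.
The clause (p3) is unit, so p3 = true.
The clause (p1) is unit, so p1 = true.
That conflicts with the unit clause (NOT p1).
Both values of p2 lead to a conflict.
Both values of p6 lead to a conflict.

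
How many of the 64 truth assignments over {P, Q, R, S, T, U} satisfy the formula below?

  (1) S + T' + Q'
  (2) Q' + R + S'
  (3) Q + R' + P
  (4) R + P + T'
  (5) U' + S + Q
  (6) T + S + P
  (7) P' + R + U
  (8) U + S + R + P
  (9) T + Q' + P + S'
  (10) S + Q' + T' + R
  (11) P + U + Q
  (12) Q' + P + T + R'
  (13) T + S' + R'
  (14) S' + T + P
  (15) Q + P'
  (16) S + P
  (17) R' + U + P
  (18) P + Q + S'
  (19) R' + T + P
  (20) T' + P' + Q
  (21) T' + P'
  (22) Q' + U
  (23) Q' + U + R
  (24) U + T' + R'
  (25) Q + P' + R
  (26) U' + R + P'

2

There are 2^6 = 64 truth assignments over (P, Q, R, S, T, U).
Split on S. With S = 1, the clauses containing S are satisfied and S' drops from the rest; 1 of the 2^5 = 32 assignments to the other variables satisfy what remains.
With S = 0, by the same count on the reduced clause set, 1 assignment works.
Total: 1 + 1 = 2.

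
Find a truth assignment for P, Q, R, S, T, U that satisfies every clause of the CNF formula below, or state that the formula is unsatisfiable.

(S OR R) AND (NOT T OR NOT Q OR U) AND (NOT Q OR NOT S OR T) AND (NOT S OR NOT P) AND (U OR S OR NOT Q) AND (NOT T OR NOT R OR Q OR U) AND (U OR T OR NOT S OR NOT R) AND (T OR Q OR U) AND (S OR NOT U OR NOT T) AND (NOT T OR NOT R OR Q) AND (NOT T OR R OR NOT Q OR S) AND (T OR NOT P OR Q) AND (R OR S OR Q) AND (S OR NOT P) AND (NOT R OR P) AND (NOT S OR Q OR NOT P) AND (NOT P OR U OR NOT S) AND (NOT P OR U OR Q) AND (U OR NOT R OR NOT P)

Case S = true:
The clause (NOT P) is unit, so P = false.
The clause (NOT R) is unit, so R = false.
Case Q = true:
The clause (T) is unit, so T = true.
The clause (U) is unit, so U = true.
This assignment satisfies each clause.

P=false, Q=true, R=false, S=true, T=true, U=true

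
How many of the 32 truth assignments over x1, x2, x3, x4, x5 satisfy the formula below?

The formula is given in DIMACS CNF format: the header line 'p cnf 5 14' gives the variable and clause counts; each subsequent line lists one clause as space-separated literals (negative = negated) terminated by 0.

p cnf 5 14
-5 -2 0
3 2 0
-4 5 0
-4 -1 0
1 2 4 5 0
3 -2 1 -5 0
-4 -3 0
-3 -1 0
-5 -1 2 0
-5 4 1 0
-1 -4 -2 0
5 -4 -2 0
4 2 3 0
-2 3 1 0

2

There are 2^5 = 32 truth assignments over (x1, x2, x3, x4, x5).
Split on x3. With x3 = True, the clauses containing x3 are satisfied and ¬x3 drops from the rest; 1 of the 2^4 = 16 assignments to the other variables satisfy what remains.
With x3 = False, by the same count on the reduced clause set, 1 assignment works.
Total: 1 + 1 = 2.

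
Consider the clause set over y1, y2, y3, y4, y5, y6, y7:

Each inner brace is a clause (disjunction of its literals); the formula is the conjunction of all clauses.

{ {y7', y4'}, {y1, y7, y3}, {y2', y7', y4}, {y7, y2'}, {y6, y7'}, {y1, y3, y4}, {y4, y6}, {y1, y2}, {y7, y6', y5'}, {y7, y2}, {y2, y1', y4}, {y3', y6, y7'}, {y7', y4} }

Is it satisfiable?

No

Try y7 = 0.
From the singleton clause (y2'), y2 = 0.
But (y2) is also a unit clause — contradiction.
So y7 must be the other value — set y7 = 1.
From the singleton clause (y4'), y4 = 0.
But (y4) is also a unit clause — contradiction.
Neither y7 = 1 nor y7 = 0 works.
No assignment satisfies every clause.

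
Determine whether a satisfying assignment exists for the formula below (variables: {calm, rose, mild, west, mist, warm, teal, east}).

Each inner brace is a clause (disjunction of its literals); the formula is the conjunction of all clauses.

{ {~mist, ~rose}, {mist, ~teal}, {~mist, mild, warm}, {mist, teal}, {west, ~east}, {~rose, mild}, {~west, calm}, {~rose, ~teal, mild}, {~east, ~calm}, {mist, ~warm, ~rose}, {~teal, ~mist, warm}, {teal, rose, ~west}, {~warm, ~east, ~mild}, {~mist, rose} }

No

Case mist = 0:
(~teal) alone gives teal = 0.
Now (teal) is unsatisfied and unit — conflict.
So mist must be the other value — set mist = 1.
(~rose) alone gives rose = 0.
Now (rose) is unsatisfied and unit — conflict.
Either choice for mist ends in contradiction.
No assignment satisfies every clause.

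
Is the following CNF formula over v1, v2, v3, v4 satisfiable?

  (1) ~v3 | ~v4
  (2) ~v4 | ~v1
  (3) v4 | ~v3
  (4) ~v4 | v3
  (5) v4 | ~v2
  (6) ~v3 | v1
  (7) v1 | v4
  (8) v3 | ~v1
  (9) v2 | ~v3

Try v3 = 0.
Unit clause (~v4) forces v4 = 0.
Unit clause (~v2) forces v2 = 0.
Unit clause (v1) forces v1 = 1.
That conflicts with the unit clause (~v1).
Undo v3 and try v3 = 1.
Unit clause (~v4) forces v4 = 0.
That conflicts with the unit clause (v4).
Neither v3 = 1 nor v3 = 0 works.
No assignment satisfies every clause.

No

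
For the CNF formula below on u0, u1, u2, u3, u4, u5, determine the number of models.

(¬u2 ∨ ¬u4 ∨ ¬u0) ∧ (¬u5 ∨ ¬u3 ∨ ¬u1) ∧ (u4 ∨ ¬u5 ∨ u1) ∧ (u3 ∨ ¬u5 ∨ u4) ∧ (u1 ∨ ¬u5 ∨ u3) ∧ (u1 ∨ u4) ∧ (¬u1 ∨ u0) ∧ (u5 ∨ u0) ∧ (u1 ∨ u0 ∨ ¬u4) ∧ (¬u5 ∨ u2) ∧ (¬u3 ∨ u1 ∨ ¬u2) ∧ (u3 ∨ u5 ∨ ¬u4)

6

There are 2^6 = 64 truth assignments over (u0, u1, u2, u3, u4, u5).
Split on u2. With u2 = True, the clauses containing u2 are satisfied and ¬u2 drops from the rest; 2 of the 2^5 = 32 assignments to the other variables satisfy what remains.
With u2 = False, by the same count on the reduced clause set, 4 assignments work.
(One model: u0=T, u1=F, u2=F, u3=T, u4=T, u5=F.)
Total: 2 + 4 = 6.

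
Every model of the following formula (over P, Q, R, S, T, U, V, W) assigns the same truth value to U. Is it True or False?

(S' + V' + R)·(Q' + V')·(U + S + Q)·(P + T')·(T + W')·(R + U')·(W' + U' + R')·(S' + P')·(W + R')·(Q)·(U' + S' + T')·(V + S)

Suppose U = 1.
Unit clause (R) forces R = 1.
Unit clause (W') forces W = 0.
Now (W) is unsatisfied and unit — conflict.
So every satisfying assignment has U = False.

False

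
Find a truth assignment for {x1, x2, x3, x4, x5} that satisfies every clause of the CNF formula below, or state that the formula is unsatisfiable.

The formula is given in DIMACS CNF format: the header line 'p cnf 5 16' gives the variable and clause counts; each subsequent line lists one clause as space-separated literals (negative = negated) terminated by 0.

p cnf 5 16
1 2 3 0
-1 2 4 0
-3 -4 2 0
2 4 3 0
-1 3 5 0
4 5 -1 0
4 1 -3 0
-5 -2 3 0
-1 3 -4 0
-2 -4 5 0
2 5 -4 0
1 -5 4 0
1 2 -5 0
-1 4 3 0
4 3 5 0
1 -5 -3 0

x1=True; x2=True; x3=True; x4=True; x5=True

Case x1 = True:
Case x2 = True:
Case x3 = True:
Case x4 = True:
(x5) alone gives x5 = True.
All clauses are satisfied.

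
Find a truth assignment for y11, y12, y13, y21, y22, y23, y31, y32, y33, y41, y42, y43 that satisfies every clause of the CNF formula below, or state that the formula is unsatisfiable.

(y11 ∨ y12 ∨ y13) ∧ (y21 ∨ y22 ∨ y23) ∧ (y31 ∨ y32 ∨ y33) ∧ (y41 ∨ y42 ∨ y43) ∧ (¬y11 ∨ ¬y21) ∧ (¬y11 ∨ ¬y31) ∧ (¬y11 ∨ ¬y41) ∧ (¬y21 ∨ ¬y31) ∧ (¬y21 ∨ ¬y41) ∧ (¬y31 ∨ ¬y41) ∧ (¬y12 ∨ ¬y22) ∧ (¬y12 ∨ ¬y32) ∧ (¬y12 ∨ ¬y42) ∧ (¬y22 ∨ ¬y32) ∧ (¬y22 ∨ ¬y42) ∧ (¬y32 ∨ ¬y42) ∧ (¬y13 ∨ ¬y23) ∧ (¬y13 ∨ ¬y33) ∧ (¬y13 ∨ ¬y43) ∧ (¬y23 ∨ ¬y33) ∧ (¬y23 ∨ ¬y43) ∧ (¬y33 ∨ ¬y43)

UNSATISFIABLE

Branch on y11: set y11 = False.
Branch on y12: set y12 = True.
The clause (¬y22) is unit, so y22 = False.
The clause (¬y32) is unit, so y32 = False.
The clause (¬y42) is unit, so y42 = False.
Branch on y21: set y21 = True.
The clause (¬y31) is unit, so y31 = False.
The clause (y33) is unit, so y33 = True.
The clause (¬y41) is unit, so y41 = False.
The clause (y43) is unit, so y43 = True.
But (¬y43) is also a unit clause — contradiction.
Backtrack on y21: now try y21 = False.
The clause (y23) is unit, so y23 = True.
The clause (¬y13) is unit, so y13 = False.
The clause (¬y33) is unit, so y33 = False.
The clause (y31) is unit, so y31 = True.
The clause (¬y41) is unit, so y41 = False.
The clause (y43) is unit, so y43 = True.
But (¬y43) is also a unit clause — contradiction.
Neither y21 = True nor y21 = False works.
Backtrack on y12: now try y12 = False.
The clause (y13) is unit, so y13 = True.
The clause (¬y23) is unit, so y23 = False.
The clause (¬y33) is unit, so y33 = False.
The clause (¬y43) is unit, so y43 = False.
Branch on y21: set y21 = True.
The clause (¬y31) is unit, so y31 = False.
The clause (y32) is unit, so y32 = True.
The clause (¬y41) is unit, so y41 = False.
The clause (y42) is unit, so y42 = True.
But (¬y42) is also a unit clause — contradiction.
Backtrack on y21: now try y21 = False.
The clause (y22) is unit, so y22 = True.
The clause (¬y32) is unit, so y32 = False.
The clause (y31) is unit, so y31 = True.
The clause (¬y41) is unit, so y41 = False.
The clause (y42) is unit, so y42 = True.
But (¬y42) is also a unit clause — contradiction.
Neither y21 = True nor y21 = False works.
Neither y12 = True nor y12 = False works.
Backtrack on y11: now try y11 = True.
The clause (¬y21) is unit, so y21 = False.
The clause (¬y31) is unit, so y31 = False.
The clause (¬y41) is unit, so y41 = False.
Branch on y22: set y22 = True.
The clause (¬y12) is unit, so y12 = False.
The clause (¬y32) is unit, so y32 = False.
The clause (y33) is unit, so y33 = True.
The clause (¬y42) is unit, so y42 = False.
The clause (y43) is unit, so y43 = True.
But (¬y43) is also a unit clause — contradiction.
Backtrack on y22: now try y22 = False.
The clause (y23) is unit, so y23 = True.
The clause (¬y13) is unit, so y13 = False.
The clause (¬y33) is unit, so y33 = False.
The clause (y32) is unit, so y32 = True.
The clause (¬y12) is unit, so y12 = False.
The clause (¬y42) is unit, so y42 = False.
The clause (y43) is unit, so y43 = True.
But (¬y43) is also a unit clause — contradiction.
Neither y22 = True nor y22 = False works.
Neither y11 = True nor y11 = False works.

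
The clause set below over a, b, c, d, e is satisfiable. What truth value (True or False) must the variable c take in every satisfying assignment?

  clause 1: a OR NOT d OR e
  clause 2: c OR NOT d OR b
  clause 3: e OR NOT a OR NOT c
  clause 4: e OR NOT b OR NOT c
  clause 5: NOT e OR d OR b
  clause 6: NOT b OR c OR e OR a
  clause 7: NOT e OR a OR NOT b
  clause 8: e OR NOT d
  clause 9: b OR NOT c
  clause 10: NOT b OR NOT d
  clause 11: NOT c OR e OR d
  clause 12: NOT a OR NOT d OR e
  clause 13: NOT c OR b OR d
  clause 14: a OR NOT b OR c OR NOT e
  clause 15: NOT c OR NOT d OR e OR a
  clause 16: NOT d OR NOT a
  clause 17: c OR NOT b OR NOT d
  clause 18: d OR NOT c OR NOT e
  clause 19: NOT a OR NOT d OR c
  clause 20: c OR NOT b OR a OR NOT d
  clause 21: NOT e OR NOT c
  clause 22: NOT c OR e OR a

False

Suppose c = true.
From the singleton clause (b), b = true.
From the singleton clause (e), e = true.
That conflicts with the unit clause (NOT e).
So every satisfying assignment has c = False.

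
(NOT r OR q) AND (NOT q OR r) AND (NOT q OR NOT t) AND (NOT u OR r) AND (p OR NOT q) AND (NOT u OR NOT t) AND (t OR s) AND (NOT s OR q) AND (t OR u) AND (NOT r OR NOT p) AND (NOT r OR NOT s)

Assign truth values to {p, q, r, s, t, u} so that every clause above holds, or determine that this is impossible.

p ↦ false, q ↦ false, r ↦ false, s ↦ false, t ↦ true, u ↦ false

Suppose r = false.
From the singleton clause (NOT q), q = false.
From the singleton clause (NOT u), u = false.
From the singleton clause (NOT s), s = false.
From the singleton clause (t), t = true.
Every clause is now satisfied; p is unconstrained.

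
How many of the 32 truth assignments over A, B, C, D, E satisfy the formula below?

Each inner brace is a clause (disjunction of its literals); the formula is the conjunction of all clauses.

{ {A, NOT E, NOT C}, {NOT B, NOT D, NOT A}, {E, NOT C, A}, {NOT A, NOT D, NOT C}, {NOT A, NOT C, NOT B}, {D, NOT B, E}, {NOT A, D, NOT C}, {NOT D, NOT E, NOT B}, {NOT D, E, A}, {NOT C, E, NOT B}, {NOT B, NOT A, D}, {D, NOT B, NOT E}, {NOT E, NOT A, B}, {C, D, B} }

2

There are 2^5 = 32 truth assignments over (A, B, C, D, E).
Split on E. With E = true, the clauses containing E are satisfied and NOT E drops from the rest; 1 of the 2^4 = 16 assignments to the other variables satisfy what remains.
With E = false, by the same count on the reduced clause set, 1 assignment works.
(One model: A=F, B=F, C=F, D=T, E=T.)
Total: 1 + 1 = 2.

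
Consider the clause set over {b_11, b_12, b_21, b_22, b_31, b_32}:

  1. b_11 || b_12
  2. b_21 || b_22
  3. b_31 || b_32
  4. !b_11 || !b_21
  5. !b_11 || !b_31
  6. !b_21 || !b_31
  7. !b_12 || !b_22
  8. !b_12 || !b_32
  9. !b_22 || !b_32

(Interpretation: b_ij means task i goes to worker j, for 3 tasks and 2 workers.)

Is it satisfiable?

Branch on b_11: set b_11 = true.
Unit clause (!b_21) forces b_21 = false.
Unit clause (b_22) forces b_22 = true.
Unit clause (!b_31) forces b_31 = false.
Unit clause (b_32) forces b_32 = true.
That conflicts with the unit clause (!b_32).
Backtrack on b_11: now try b_11 = false.
Unit clause (b_12) forces b_12 = true.
Unit clause (!b_22) forces b_22 = false.
Unit clause (b_21) forces b_21 = true.
Unit clause (!b_31) forces b_31 = false.
Unit clause (b_32) forces b_32 = true.
That conflicts with the unit clause (!b_32).
Either choice for b_11 ends in contradiction.
No assignment satisfies every clause.

Unsatisfiable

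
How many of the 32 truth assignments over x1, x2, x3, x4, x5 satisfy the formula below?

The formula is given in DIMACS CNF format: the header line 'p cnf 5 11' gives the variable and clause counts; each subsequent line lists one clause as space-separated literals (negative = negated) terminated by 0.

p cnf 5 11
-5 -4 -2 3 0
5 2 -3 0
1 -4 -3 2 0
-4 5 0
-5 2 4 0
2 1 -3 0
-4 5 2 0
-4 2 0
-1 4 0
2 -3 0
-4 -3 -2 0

There are 2^5 = 32 truth assignments over (x1, x2, x3, x4, x5).
Split on x2. With x2 = True, the clauses containing x2 are satisfied and ¬x2 drops from the rest; 4 of the 2^4 = 16 assignments to the other variables satisfy what remains.
With x2 = False, by the same count on the reduced clause set, 1 assignment works.
(One model: x1=F, x2=F, x3=F, x4=F, x5=F.)
Total: 4 + 1 = 5.

5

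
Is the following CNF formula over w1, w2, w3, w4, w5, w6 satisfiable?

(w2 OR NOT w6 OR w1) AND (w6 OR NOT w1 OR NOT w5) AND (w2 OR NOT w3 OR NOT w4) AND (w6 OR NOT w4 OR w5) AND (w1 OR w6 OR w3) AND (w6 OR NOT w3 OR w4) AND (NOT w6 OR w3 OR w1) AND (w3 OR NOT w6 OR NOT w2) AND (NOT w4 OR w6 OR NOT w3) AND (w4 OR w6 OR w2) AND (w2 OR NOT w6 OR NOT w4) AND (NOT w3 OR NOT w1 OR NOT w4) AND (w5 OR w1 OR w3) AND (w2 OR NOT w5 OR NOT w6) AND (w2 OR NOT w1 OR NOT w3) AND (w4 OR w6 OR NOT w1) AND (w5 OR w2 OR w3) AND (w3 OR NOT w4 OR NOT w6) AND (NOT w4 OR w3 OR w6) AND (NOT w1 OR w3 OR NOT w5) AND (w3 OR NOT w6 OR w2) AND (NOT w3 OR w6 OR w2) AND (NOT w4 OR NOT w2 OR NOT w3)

Suppose w2 = true.
Suppose w3 = true.
From the singleton clause (NOT w4), w4 = false.
From the singleton clause (w6), w6 = true.
All clauses hold; w1, w5 can take either value.
A satisfying assignment: w1: true, w2: true, w3: true, w4: false, w5: false, w6: true.

Yes, satisfiable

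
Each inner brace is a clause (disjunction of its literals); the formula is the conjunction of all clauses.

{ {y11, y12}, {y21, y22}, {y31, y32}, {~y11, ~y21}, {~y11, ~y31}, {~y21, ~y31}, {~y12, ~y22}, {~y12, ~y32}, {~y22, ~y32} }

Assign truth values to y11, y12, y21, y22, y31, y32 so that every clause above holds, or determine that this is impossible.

UNSATISFIABLE

Branch on y11: set y11 = 1.
The clause (~y21) is unit, so y21 = 0.
The clause (y22) is unit, so y22 = 1.
The clause (~y31) is unit, so y31 = 0.
The clause (y32) is unit, so y32 = 1.
But (~y32) is also a unit clause — contradiction.
Undo y11 and try y11 = 0.
The clause (y12) is unit, so y12 = 1.
The clause (~y22) is unit, so y22 = 0.
The clause (y21) is unit, so y21 = 1.
The clause (~y31) is unit, so y31 = 0.
The clause (y32) is unit, so y32 = 1.
But (~y32) is also a unit clause — contradiction.
Both values of y11 lead to a conflict.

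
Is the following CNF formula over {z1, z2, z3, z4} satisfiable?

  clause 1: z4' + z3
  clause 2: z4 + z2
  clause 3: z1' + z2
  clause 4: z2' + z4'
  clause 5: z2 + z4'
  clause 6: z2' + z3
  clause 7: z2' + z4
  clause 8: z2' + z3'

No, unsatisfiable

Case z4 = 0:
Unit clause (z2) forces z2 = 1.
That conflicts with the unit clause (z2').
That branch fails; take z4 = 1 instead.
Unit clause (z3) forces z3 = 1.
Unit clause (z2') forces z2 = 0.
That conflicts with the unit clause (z2).
Both values of z4 lead to a conflict.
No assignment satisfies every clause.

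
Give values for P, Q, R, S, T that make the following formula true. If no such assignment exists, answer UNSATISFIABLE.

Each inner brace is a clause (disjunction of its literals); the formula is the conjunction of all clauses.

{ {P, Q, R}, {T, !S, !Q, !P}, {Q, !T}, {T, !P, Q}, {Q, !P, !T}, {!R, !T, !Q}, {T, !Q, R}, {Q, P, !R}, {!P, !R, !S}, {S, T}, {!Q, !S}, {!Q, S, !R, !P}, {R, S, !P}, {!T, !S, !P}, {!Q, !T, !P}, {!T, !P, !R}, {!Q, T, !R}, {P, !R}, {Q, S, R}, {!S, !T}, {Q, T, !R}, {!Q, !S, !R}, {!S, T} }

P=false; Q=true; R=false; S=false; T=true

Try Q = true.
(!S) alone gives S = false.
(T) alone gives T = true.
(!R) alone gives R = false.
(!P) alone gives P = false.
All clauses are satisfied.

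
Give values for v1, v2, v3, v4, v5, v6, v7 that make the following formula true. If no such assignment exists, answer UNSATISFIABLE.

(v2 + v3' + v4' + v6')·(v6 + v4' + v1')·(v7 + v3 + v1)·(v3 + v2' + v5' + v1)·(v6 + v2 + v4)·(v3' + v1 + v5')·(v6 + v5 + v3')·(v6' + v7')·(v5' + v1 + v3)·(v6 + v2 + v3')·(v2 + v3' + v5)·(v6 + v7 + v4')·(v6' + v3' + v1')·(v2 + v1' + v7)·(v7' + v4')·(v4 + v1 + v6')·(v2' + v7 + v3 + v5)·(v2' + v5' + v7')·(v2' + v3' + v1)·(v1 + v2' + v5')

Branch on v6: set v6 = 1.
The clause (v7') is unit, so v7 = 0.
Branch on v3: set v3 = 0.
The clause (v1) is unit, so v1 = 1.
The clause (v2) is unit, so v2 = 1.
The clause (v5) is unit, so v5 = 1.
Every clause is now satisfied; v4 is unconstrained.

v1: 1; v2: 1; v3: 0; v4: 0; v5: 1; v6: 1; v7: 0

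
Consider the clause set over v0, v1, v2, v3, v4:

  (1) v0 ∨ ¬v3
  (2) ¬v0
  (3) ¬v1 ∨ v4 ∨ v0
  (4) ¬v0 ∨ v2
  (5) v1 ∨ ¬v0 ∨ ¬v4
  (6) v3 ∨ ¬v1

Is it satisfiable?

From the singleton clause (¬v0), v0 = False.
From the singleton clause (¬v3), v3 = False.
From the singleton clause (¬v1), v1 = False.
No clause remains; v2, v4 are free.
A satisfying assignment: v0 ↦ False; v1 ↦ False; v2 ↦ True; v3 ↦ False; v4 ↦ False.

Satisfiable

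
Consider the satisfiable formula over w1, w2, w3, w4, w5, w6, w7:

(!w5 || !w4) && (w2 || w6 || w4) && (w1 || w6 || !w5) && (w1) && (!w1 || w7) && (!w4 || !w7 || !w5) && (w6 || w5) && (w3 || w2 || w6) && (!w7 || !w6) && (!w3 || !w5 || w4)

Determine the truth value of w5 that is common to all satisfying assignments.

Suppose w5 = false.
Unit clause (w1) forces w1 = true.
Unit clause (w7) forces w7 = true.
Unit clause (w6) forces w6 = true.
That conflicts with the unit clause (!w6).
So every satisfying assignment has w5 = True.

True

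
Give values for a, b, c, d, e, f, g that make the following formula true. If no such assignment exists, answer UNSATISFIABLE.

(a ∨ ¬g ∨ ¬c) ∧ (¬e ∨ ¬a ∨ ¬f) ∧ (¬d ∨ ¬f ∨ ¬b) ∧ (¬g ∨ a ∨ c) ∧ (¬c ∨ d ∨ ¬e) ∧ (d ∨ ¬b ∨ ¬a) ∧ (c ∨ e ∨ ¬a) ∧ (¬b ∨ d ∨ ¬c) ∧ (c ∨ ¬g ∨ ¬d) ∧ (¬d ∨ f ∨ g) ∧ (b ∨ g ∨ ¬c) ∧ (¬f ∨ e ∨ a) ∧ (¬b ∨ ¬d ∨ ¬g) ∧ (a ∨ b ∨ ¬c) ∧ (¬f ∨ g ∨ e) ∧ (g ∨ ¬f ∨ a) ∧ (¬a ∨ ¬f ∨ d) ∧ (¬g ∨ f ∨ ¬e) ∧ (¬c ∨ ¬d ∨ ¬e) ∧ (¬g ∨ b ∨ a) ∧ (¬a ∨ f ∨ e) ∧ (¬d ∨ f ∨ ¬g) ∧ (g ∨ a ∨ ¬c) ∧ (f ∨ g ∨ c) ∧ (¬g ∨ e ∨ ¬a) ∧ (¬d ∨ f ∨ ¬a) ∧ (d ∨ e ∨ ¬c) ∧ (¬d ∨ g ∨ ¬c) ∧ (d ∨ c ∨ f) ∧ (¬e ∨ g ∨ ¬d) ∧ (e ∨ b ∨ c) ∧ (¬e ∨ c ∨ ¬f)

Suppose a = True.
Suppose e = False.
From the singleton clause (c), c = True.
From the singleton clause (f), f = True.
From the singleton clause (g), g = True.
Now (¬g) is unsatisfied and unit — conflict.
Backtrack on e: now try e = True.
From the singleton clause (¬f), f = False.
From the singleton clause (¬g), g = False.
From the singleton clause (¬d), d = False.
From the singleton clause (¬c), c = False.
Now (c) is unsatisfied and unit — conflict.
Both values of e lead to a conflict.
Backtrack on a: now try a = False.
Suppose g = False.
From the singleton clause (¬f), f = False.
From the singleton clause (¬d), d = False.
From the singleton clause (¬c), c = False.
Now (c) is unsatisfied and unit — conflict.
Backtrack on g: now try g = True.
From the singleton clause (¬c), c = False.
Now (c) is unsatisfied and unit — conflict.
Both values of g lead to a conflict.
Both values of a lead to a conflict.

UNSATISFIABLE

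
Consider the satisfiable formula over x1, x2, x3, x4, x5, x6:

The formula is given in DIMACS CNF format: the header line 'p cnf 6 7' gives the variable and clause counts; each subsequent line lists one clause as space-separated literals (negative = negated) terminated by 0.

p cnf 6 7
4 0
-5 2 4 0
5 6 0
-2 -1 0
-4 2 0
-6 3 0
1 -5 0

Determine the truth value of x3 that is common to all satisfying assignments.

True

Suppose x3 = False.
Unit clause (x4) forces x4 = True.
Unit clause (x2) forces x2 = True.
Unit clause (¬x1) forces x1 = False.
Unit clause (¬x6) forces x6 = False.
Unit clause (x5) forces x5 = True.
Now (¬x5) is unsatisfied and unit — conflict.
So every satisfying assignment has x3 = True.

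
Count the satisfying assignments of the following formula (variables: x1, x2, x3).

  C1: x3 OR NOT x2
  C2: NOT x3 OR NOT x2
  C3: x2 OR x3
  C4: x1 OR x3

2

There are 2^3 = 8 truth assignments over (x1, x2, x3).
Check each against the 4 clauses (columns in the order x1, x2, x3):
  F F F  ✗ fails (x2 OR x3)
  F F T  ✓ satisfies all
  F T F  ✗ fails (x3 OR NOT x2)
  F T T  ✗ fails (NOT x3 OR NOT x2)
  T F F  ✗ fails (x2 OR x3)
  T F T  ✓ satisfies all
  T T F  ✗ fails (x3 OR NOT x2)
  T T T  ✗ fails (NOT x3 OR NOT x2)
2 of the 8 rows are models.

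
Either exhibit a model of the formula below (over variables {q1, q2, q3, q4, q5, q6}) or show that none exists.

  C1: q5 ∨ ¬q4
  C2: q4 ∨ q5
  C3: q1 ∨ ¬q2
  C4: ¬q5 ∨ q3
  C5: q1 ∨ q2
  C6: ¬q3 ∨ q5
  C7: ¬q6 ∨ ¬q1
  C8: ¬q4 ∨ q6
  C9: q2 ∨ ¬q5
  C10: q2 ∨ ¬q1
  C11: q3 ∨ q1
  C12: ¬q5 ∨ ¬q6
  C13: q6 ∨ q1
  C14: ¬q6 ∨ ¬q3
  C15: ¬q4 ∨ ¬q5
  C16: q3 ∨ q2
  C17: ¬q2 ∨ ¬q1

Suppose q5 = True.
Unit clause (q3) forces q3 = True.
Unit clause (q2) forces q2 = True.
Unit clause (q1) forces q1 = True.
Now (¬q1) is unsatisfied and unit — conflict.
Undo q5 and try q5 = False.
Unit clause (¬q4) forces q4 = False.
Now (q4) is unsatisfied and unit — conflict.
Both values of q5 lead to a conflict.

UNSATISFIABLE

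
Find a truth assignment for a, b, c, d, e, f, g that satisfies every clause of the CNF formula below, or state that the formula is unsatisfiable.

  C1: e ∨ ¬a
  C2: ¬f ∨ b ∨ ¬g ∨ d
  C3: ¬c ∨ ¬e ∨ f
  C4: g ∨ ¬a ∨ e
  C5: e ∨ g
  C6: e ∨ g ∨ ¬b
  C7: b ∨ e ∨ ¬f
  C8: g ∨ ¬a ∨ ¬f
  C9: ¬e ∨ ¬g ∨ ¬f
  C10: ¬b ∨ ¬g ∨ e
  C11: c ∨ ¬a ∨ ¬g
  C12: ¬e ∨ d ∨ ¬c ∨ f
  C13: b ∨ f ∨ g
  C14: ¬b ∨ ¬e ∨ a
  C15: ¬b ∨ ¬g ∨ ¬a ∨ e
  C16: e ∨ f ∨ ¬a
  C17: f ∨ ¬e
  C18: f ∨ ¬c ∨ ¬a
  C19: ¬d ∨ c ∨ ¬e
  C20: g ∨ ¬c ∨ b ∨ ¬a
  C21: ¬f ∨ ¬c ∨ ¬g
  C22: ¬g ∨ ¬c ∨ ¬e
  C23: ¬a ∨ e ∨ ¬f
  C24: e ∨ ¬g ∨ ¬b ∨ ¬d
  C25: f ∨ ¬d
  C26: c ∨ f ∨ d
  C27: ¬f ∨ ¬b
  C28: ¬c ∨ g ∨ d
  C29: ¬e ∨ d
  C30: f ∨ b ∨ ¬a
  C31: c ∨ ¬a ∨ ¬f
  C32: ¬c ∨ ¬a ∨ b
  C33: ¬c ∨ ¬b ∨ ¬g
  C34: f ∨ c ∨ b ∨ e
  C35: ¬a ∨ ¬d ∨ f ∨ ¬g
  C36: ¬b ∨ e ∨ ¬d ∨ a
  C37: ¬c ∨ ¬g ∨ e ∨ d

a ↦ False, b ↦ False, c ↦ True, d ↦ True, e ↦ True, f ↦ True, g ↦ False

Try e = True.
The clause (f) is unit, so f = True.
The clause (¬g) is unit, so g = False.
The clause (¬a) is unit, so a = False.
The clause (¬b) is unit, so b = False.
The clause (d) is unit, so d = True.
The clause (c) is unit, so c = True.
Every clause now holds.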